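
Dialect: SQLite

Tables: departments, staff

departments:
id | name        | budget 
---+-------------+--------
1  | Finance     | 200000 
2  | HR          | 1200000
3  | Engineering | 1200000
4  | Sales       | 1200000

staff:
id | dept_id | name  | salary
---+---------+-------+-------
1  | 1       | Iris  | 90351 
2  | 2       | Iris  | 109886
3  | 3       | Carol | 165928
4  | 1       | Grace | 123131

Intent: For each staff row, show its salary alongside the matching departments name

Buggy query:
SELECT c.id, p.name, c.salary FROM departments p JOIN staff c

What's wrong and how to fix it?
Bug: JOIN with no ON clause produces a cartesian product; every staff row pairs with every departments row

Fix: Add ON c.dept_id = p.id to the JOIN

Corrected query:
SELECT c.id, p.name, c.salary FROM departments p JOIN staff c ON c.dept_id = p.id

Result:
id | name        | salary
---+-------------+-------
1  | Finance     | 90351 
2  | HR          | 109886
3  | Engineering | 165928
4  | Finance     | 123131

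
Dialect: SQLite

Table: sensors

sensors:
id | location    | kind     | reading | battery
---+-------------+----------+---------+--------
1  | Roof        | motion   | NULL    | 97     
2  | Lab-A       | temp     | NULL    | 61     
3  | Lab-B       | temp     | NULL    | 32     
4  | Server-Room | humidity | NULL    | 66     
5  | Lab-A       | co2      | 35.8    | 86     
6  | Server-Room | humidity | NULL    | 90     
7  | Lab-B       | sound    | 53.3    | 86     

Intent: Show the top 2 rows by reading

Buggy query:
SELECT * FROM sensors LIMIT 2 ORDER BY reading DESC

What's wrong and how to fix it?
Bug: LIMIT must come after ORDER BY

Fix: Swap the clauses: ORDER BY first, then LIMIT

Corrected query:
SELECT * FROM sensors ORDER BY reading DESC LIMIT 2

Result:
id | location | kind  | reading | battery
---+----------+-------+---------+--------
7  | Lab-B    | sound | 53.3    | 86     
5  | Lab-A    | co2   | 35.8    | 86     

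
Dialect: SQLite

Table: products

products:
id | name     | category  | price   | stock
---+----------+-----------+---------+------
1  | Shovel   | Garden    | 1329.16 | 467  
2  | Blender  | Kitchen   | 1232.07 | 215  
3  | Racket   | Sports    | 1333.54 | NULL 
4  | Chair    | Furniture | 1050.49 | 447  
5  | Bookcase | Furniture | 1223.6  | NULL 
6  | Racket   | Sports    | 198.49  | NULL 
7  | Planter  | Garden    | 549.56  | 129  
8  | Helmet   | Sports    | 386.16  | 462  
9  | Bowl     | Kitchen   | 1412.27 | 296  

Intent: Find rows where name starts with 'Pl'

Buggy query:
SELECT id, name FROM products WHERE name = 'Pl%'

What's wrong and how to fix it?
Bug: '=' compares the literal string including the % character; pattern matching needs LIKE

Fix: Use LIKE for wildcard pattern matching

Corrected query:
SELECT id, name FROM products WHERE name LIKE 'Pl%'

Result:
id | name   
---+--------
7  | Planter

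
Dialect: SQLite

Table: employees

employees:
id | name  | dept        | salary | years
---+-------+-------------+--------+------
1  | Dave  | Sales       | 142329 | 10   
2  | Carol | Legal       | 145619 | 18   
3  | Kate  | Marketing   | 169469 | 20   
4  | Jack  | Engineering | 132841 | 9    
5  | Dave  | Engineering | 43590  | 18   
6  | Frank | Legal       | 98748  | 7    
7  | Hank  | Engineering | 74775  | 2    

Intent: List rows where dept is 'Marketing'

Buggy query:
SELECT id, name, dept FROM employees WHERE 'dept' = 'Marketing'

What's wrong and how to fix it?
Bug: 'dept' in single quotes is a string literal, not the column; the comparison is literal-vs-literal and never true

Fix: Reference the column as dept without single quotes

Corrected query:
SELECT id, name, dept FROM employees WHERE dept = 'Marketing'

Result:
id | name | dept     
---+------+----------
3  | Kate | Marketing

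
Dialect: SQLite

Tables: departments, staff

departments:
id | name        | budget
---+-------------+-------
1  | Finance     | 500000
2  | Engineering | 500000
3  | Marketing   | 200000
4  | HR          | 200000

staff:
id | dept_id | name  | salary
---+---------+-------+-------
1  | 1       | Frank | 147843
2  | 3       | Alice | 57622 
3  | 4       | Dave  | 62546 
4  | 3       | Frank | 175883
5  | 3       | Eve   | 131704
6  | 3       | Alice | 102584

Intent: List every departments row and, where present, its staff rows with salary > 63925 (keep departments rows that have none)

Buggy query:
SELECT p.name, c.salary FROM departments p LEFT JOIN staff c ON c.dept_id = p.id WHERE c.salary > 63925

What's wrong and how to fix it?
Bug: Filtering c.salary in WHERE discards the NULL rows produced by LEFT JOIN, turning it into an inner join

Fix: Move the right-table condition into the ON clause so unmatched parents are kept

Corrected query:
SELECT p.name, c.salary FROM departments p LEFT JOIN staff c ON c.dept_id = p.id AND c.salary > 63925

Result:
name        | salary
------------+-------
Finance     | 147843
Engineering | NULL  
Marketing   | 102584
Marketing   | 131704
Marketing   | 175883
HR          | NULL  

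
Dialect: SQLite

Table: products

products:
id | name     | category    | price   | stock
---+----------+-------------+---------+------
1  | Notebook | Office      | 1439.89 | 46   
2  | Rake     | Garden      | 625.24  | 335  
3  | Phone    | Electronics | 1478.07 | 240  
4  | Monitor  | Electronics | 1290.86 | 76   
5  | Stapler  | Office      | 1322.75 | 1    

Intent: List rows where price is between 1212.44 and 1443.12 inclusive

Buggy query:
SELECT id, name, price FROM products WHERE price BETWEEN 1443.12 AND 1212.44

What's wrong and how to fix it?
Bug: The bounds are reversed; BETWEEN a AND b requires a <= b to match anything

Fix: Write BETWEEN 1212.44 AND 1443.12

Corrected query:
SELECT id, name, price FROM products WHERE price BETWEEN 1212.44 AND 1443.12

Result:
id | name     | price  
---+----------+--------
1  | Notebook | 1439.89
4  | Monitor  | 1290.86
5  | Stapler  | 1322.75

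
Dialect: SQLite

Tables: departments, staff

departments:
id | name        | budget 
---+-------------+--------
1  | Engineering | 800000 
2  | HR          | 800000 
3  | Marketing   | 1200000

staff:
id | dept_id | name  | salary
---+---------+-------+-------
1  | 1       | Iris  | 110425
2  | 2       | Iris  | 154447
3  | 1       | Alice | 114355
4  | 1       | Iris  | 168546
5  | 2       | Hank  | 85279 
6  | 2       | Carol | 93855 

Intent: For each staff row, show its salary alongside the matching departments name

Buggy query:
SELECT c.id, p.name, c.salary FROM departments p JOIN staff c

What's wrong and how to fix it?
Bug: Missing join condition: each staff row is matched to all departments rows instead of just its own

Fix: Add ON c.dept_id = p.id to the JOIN

Corrected query:
SELECT c.id, p.name, c.salary FROM departments p JOIN staff c ON c.dept_id = p.id

Result:
id | name        | salary
---+-------------+-------
1  | Engineering | 110425
2  | HR          | 154447
3  | Engineering | 114355
4  | Engineering | 168546
5  | HR          | 85279 
6  | HR          | 93855 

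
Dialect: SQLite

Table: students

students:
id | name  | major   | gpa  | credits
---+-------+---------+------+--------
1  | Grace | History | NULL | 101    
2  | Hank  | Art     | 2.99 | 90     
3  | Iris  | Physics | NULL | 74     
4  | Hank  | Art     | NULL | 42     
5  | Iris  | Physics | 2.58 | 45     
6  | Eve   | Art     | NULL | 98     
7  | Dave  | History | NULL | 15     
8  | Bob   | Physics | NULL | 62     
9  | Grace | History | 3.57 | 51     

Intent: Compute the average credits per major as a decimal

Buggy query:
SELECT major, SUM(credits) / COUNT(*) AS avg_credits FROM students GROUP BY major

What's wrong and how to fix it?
Bug: Both operands are integers, so '/' performs integer division and truncates

Fix: Multiply by 1.0 (or CAST to REAL) to force floating-point division

Corrected query:
SELECT major, SUM(credits) * 1.0 / COUNT(*) AS avg_credits FROM students GROUP BY major

Result:
major   | avg_credits
--------+------------
Art     | 76.666667  
History | 55.666667  
Physics | 60.333333  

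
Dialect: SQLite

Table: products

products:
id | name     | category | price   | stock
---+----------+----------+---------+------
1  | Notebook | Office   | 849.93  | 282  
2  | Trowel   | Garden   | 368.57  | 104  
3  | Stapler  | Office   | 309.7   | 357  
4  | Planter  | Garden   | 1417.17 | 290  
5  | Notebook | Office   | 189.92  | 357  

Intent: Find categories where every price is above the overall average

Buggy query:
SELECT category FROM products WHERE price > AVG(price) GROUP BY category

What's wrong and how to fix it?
Bug: WHERE evaluates per row before aggregation, so AVG() is unavailable

Fix: Use a subquery for AVG and a HAVING MIN(...) filter so the condition holds for every row in the group

Corrected query:
SELECT category FROM products GROUP BY category HAVING MIN(price) > (SELECT AVG(price) FROM products)

Result:
(no rows)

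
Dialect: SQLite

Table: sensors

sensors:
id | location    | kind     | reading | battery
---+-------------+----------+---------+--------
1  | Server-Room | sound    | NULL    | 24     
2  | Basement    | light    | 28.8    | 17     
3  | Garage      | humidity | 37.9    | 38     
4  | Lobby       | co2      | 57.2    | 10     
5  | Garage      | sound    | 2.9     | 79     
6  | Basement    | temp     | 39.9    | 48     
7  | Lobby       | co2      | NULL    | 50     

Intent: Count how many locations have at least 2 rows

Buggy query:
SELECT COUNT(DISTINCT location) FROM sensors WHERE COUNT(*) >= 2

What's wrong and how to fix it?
Bug: WHERE filters individual rows, not groups, so a group-level COUNT is invalid there

Fix: Use a subquery that GROUPs and filters with HAVING, then count its rows

Corrected query:
SELECT COUNT(*) FROM (SELECT location FROM sensors GROUP BY location HAVING COUNT(*) >= 2)

Result:
COUNT(*)
--------
3       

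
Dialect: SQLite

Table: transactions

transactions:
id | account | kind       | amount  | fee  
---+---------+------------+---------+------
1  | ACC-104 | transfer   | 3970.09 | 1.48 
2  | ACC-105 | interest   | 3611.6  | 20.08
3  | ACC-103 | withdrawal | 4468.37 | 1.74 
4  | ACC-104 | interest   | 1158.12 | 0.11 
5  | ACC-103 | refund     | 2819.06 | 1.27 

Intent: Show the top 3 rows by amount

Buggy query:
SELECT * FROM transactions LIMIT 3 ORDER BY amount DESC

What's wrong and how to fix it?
Bug: ORDER BY cannot follow LIMIT; LIMIT is the final clause

Fix: Swap the clauses: ORDER BY first, then LIMIT

Corrected query:
SELECT * FROM transactions ORDER BY amount DESC LIMIT 3

Result:
id | account | kind       | amount  | fee  
---+---------+------------+---------+------
3  | ACC-103 | withdrawal | 4468.37 | 1.74 
1  | ACC-104 | transfer   | 3970.09 | 1.48 
2  | ACC-105 | interest   | 3611.6  | 20.08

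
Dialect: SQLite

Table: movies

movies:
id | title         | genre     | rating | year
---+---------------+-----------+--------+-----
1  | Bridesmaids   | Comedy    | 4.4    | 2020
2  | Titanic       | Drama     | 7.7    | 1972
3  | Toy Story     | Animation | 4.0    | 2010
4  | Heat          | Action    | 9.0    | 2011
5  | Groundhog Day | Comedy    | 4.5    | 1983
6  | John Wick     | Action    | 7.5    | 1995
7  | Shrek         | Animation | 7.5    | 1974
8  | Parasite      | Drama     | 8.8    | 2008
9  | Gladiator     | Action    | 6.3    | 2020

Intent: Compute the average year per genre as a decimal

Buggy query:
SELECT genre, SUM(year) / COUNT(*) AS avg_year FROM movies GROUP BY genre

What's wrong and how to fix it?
Bug: Both operands are integers, so '/' performs integer division and truncates

Fix: Cast one side to REAL so the division keeps the fractional part

Corrected query:
SELECT genre, SUM(year) * 1.0 / COUNT(*) AS avg_year FROM movies GROUP BY genre

Result:
genre     | avg_year   
----------+------------
Action    | 2008.666667
Animation | 1992       
Comedy    | 2001.5     
Drama     | 1990       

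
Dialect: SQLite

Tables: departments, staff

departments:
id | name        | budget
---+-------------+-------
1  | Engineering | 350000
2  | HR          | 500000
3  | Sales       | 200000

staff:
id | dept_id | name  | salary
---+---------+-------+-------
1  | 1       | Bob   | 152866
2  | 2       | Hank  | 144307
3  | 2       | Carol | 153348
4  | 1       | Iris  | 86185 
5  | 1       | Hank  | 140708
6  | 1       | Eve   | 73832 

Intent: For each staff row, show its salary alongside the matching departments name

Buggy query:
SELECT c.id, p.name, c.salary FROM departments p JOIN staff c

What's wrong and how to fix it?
Bug: Missing join condition: each staff row is matched to all departments rows instead of just its own

Fix: Specify the join condition linking the foreign key to the parent id

Corrected query:
SELECT c.id, p.name, c.salary FROM departments p JOIN staff c ON c.dept_id = p.id

Result:
id | name        | salary
---+-------------+-------
1  | Engineering | 152866
2  | HR          | 144307
3  | HR          | 153348
4  | Engineering | 86185 
5  | Engineering | 140708
6  | Engineering | 73832 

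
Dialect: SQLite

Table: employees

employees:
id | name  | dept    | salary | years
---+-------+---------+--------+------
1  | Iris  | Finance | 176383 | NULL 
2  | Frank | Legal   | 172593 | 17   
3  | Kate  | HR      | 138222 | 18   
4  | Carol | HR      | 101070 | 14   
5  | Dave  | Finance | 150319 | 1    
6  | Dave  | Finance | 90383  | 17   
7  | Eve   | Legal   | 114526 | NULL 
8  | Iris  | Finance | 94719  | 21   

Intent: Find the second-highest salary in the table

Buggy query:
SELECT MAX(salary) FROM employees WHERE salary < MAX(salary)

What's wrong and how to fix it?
Bug: MAX(salary) on the right of the comparison is an aggregate-in-WHERE error

Fix: Compute the overall MAX in a subquery, then take MAX of rows below it

Corrected query:
SELECT MAX(salary) FROM employees WHERE salary < (SELECT MAX(salary) FROM employees)

Result:
MAX(salary)
-----------
172593     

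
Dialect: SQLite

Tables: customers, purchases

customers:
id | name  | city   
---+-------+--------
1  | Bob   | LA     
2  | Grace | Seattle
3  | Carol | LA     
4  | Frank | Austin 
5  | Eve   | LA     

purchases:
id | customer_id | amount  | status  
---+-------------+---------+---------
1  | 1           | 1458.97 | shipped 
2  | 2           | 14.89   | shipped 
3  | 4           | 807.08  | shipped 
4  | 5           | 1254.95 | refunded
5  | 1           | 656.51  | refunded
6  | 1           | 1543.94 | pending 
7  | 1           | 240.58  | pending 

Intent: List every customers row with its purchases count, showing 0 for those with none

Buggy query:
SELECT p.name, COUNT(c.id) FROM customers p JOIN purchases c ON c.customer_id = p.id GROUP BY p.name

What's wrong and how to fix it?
Bug: An inner join excludes parents with zero children

Fix: Use LEFT JOIN so parents without children still appear (COUNT(c.id) gives 0)

Corrected query:
SELECT p.name, COUNT(c.id) FROM customers p LEFT JOIN purchases c ON c.customer_id = p.id GROUP BY p.name

Result:
name  | COUNT(c.id)
------+------------
Bob   | 4          
Carol | 0          
Eve   | 1          
Frank | 1          
Grace | 1          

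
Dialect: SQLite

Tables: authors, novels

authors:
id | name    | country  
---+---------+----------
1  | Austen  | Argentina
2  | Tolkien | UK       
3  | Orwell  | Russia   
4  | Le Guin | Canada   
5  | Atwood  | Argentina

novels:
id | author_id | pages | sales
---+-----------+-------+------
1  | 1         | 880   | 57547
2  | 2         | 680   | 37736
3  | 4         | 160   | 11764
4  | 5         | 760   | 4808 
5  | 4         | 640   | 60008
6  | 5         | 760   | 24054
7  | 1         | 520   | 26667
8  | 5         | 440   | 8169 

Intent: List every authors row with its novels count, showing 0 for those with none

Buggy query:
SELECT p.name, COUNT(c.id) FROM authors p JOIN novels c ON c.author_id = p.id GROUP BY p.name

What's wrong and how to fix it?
Bug: An inner join excludes parents with zero children

Fix: Switch to LEFT JOIN to retain unmatched parent rows

Corrected query:
SELECT p.name, COUNT(c.id) FROM authors p LEFT JOIN novels c ON c.author_id = p.id GROUP BY p.name

Result:
name    | COUNT(c.id)
--------+------------
Atwood  | 3          
Austen  | 2          
Le Guin | 2          
Orwell  | 0          
Tolkien | 1          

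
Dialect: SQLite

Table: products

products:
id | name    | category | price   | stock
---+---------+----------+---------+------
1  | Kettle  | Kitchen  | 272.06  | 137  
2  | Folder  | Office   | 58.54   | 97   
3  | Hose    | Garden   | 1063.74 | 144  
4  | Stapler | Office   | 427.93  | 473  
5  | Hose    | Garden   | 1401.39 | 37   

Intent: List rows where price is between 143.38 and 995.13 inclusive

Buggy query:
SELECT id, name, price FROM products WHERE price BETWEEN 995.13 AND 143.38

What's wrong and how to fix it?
Bug: BETWEEN expects the lower bound first; with 995.13 AND 143.38 the range is empty

Fix: Swap the bounds so the smaller value comes first

Corrected query:
SELECT id, name, price FROM products WHERE price BETWEEN 143.38 AND 995.13

Result:
id | name    | price 
---+---------+-------
1  | Kettle  | 272.06
4  | Stapler | 427.93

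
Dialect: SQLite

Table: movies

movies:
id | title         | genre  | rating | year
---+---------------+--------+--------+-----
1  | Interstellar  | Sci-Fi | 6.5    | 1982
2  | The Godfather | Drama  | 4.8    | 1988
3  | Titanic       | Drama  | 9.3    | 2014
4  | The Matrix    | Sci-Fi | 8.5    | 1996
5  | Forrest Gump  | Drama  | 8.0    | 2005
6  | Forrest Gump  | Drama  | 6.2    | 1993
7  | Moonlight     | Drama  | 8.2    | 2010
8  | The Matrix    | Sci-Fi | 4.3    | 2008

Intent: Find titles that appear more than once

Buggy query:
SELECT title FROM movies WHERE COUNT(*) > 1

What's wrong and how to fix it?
Bug: WHERE can't reference COUNT(*); aggregates are computed after WHERE

Fix: GROUP BY title, then filter groups with HAVING COUNT(*) > 1

Corrected query:
SELECT title FROM movies GROUP BY title HAVING COUNT(*) > 1

Result:
title       
------------
Forrest Gump
The Matrix  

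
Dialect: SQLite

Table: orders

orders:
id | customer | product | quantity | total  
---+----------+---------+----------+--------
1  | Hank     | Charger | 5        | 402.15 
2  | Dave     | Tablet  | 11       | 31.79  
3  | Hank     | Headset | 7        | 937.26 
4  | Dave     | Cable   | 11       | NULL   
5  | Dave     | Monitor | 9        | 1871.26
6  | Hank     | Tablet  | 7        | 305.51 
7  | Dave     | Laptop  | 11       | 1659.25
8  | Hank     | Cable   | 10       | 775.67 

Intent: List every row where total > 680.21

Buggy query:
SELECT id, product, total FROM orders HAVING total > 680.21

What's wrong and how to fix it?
Bug: This is a non-aggregate query (no GROUP BY, no aggregates), so in SQLite the HAVING clause is invalid here; a row-level condition belongs in WHERE

Fix: Use WHERE for row-level filtering

Corrected query:
SELECT id, product, total FROM orders WHERE total > 680.21

Result:
id | product | total  
---+---------+--------
3  | Headset | 937.26 
5  | Monitor | 1871.26
7  | Laptop  | 1659.25
8  | Cable   | 775.67 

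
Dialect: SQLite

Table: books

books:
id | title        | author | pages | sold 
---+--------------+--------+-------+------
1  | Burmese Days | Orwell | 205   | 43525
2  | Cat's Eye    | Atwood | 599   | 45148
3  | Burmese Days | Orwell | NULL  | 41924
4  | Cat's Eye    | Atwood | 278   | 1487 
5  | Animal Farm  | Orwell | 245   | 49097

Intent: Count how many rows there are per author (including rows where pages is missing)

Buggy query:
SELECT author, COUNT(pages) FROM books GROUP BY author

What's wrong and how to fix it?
Bug: COUNT(column) counts non-NULL values only; rows with NULL pages aren't counted

Fix: Use COUNT(*) to count all rows regardless of NULL

Corrected query:
SELECT author, COUNT(*) FROM books GROUP BY author

Result:
author | COUNT(*)
-------+---------
Atwood | 2       
Orwell | 3       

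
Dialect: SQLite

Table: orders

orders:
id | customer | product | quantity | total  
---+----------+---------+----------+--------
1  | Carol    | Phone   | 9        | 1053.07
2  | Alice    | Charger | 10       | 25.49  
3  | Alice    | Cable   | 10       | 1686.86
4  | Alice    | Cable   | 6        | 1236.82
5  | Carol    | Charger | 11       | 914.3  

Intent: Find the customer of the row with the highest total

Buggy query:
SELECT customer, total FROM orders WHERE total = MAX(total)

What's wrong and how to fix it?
Bug: MAX(total) is an aggregate and cannot be used directly in WHERE

Fix: Use a subquery: WHERE total = (SELECT MAX(total) FROM orders)

Corrected query:
SELECT customer, total FROM orders WHERE total = (SELECT MAX(total) FROM orders)

Result:
customer | total  
---------+--------
Alice    | 1686.86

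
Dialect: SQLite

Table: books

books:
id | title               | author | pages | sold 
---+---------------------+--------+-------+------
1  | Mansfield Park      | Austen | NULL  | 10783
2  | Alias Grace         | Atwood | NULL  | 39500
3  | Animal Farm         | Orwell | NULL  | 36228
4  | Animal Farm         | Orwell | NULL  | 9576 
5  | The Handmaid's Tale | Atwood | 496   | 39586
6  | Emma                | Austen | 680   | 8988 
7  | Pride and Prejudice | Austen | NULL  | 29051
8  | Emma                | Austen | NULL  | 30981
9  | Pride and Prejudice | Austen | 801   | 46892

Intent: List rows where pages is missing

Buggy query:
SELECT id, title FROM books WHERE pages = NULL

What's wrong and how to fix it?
Bug: Comparing to NULL with '=' never matches; NULL = NULL is unknown, not true

Fix: Replace '= NULL' with 'IS NULL'

Corrected query:
SELECT id, title FROM books WHERE pages IS NULL

Result:
id | title              
---+--------------------
1  | Mansfield Park     
2  | Alias Grace        
3  | Animal Farm        
4  | Animal Farm        
7  | Pride and Prejudice
8  | Emma               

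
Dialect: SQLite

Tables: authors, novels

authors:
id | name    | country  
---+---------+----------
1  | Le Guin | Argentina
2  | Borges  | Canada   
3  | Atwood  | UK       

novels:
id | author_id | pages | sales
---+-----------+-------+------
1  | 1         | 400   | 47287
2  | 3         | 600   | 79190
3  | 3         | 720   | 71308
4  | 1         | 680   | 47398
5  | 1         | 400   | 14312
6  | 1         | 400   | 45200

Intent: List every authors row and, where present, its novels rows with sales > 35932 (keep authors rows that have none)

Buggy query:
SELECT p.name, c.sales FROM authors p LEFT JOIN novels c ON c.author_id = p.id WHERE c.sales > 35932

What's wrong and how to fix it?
Bug: Filtering c.sales in WHERE discards the NULL rows produced by LEFT JOIN, turning it into an inner join

Fix: Put 'c.sales > 35932' in the JOIN's ON clause instead of WHERE

Corrected query:
SELECT p.name, c.sales FROM authors p LEFT JOIN novels c ON c.author_id = p.id AND c.sales > 35932

Result:
name    | sales
--------+------
Le Guin | 45200
Le Guin | 47287
Le Guin | 47398
Borges  | NULL 
Atwood  | 71308
Atwood  | 79190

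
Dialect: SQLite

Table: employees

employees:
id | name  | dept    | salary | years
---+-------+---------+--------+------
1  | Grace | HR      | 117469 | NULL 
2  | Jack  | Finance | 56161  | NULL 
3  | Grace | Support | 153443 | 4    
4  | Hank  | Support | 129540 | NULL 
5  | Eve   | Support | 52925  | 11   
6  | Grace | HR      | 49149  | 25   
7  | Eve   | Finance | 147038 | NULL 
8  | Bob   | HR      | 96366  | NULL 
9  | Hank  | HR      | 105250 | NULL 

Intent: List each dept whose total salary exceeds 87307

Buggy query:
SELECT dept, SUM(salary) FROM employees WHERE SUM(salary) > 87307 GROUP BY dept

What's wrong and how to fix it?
Bug: Aggregate functions cannot appear in a WHERE clause

Fix: Use HAVING (which filters groups after aggregation) instead of WHERE

Corrected query:
SELECT dept, SUM(salary) FROM employees GROUP BY dept HAVING SUM(salary) > 87307

Result:
dept    | SUM(salary)
--------+------------
Finance | 203199     
HR      | 368234     
Support | 335908     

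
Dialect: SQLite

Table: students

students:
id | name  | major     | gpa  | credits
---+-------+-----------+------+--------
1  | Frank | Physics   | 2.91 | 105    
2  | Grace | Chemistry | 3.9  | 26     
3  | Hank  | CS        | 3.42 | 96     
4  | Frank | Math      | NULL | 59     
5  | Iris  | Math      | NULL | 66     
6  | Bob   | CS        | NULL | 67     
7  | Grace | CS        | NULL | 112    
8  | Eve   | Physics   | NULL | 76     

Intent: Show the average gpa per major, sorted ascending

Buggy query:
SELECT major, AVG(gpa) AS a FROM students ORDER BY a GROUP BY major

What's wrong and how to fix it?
Bug: ORDER BY appears before GROUP BY; SQL clause order requires GROUP BY first

Fix: Move ORDER BY to the end, after GROUP BY

Corrected query:
SELECT major, AVG(gpa) AS a FROM students GROUP BY major ORDER BY a

Result:
major     | a   
----------+-----
Math      | NULL
Physics   | 2.91
CS        | 3.42
Chemistry | 3.9 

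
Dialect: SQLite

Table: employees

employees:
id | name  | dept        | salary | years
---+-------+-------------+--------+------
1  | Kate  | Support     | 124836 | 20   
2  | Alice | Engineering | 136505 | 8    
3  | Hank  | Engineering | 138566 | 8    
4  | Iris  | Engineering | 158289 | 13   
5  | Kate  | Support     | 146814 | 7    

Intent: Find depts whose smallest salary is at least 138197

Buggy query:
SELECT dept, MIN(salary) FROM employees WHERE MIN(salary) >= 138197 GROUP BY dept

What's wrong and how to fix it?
Bug: Aggregates like MIN are computed per group after WHERE runs

Fix: Use HAVING for the per-group MIN condition

Corrected query:
SELECT dept, MIN(salary) FROM employees GROUP BY dept HAVING MIN(salary) >= 138197

Result:
(no rows)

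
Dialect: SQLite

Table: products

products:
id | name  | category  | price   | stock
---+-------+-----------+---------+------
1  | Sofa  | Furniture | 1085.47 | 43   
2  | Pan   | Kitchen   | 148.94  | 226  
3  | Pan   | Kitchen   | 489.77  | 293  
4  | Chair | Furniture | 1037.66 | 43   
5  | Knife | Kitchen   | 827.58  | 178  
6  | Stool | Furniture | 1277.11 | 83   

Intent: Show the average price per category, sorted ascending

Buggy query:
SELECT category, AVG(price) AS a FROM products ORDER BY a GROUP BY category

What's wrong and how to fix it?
Bug: GROUP BY must precede ORDER BY

Fix: Move ORDER BY to the end, after GROUP BY

Corrected query:
SELECT category, AVG(price) AS a FROM products GROUP BY category ORDER BY a

Result:
category  | a          
----------+------------
Kitchen   | 488.763333 
Furniture | 1133.413333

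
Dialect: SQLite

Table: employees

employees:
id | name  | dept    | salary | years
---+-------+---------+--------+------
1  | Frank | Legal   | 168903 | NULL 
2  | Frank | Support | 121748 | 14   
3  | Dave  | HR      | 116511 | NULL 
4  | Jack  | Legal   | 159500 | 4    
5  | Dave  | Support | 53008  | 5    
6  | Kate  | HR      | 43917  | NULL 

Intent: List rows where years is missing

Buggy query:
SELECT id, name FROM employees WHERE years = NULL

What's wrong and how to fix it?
Bug: '= NULL' is always unknown in SQL three-valued logic, so no rows match

Fix: Use IS NULL to test for NULL

Corrected query:
SELECT id, name FROM employees WHERE years IS NULL

Result:
id | name 
---+------
1  | Frank
3  | Dave 
6  | Kate 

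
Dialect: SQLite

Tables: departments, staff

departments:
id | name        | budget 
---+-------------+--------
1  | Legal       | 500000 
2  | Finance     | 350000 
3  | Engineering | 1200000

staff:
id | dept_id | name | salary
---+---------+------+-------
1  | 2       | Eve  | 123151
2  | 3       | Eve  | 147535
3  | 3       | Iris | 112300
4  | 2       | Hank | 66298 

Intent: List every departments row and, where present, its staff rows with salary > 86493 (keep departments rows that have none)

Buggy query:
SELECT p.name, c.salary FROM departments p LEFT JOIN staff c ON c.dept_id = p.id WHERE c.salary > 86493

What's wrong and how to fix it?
Bug: A WHERE condition on the right-hand table after LEFT JOIN drops unmatched parents

Fix: Put 'c.salary > 86493' in the JOIN's ON clause instead of WHERE

Corrected query:
SELECT p.name, c.salary FROM departments p LEFT JOIN staff c ON c.dept_id = p.id AND c.salary > 86493

Result:
name        | salary
------------+-------
Legal       | NULL  
Finance     | 123151
Engineering | 112300
Engineering | 147535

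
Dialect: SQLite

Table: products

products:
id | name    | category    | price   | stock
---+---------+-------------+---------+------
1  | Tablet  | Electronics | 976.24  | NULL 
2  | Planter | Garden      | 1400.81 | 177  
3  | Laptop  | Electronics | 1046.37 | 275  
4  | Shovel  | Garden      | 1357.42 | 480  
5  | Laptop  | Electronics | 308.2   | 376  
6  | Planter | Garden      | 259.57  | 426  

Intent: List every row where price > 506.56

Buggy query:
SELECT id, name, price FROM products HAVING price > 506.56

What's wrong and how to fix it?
Bug: This is a non-aggregate query (no GROUP BY, no aggregates), so in SQLite the HAVING clause is invalid here; a row-level condition belongs in WHERE

Fix: Use WHERE for row-level filtering

Corrected query:
SELECT id, name, price FROM products WHERE price > 506.56

Result:
id | name    | price  
---+---------+--------
1  | Tablet  | 976.24 
2  | Planter | 1400.81
3  | Laptop  | 1046.37
4  | Shovel  | 1357.42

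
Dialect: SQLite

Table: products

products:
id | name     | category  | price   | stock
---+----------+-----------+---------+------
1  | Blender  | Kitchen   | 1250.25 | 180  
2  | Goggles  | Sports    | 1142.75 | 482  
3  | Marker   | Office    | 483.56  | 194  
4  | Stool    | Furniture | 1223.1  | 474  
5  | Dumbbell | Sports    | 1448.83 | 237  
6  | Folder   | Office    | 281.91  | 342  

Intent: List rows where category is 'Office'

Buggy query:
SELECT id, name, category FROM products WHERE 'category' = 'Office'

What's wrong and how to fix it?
Bug: Single quotes denote string literals in SQL; the column name is being compared as a constant string

Fix: Remove the quotes around the column name (or use double quotes for an identifier)

Corrected query:
SELECT id, name, category FROM products WHERE category = 'Office'

Result:
id | name   | category
---+--------+---------
3  | Marker | Office  
6  | Folder | Office  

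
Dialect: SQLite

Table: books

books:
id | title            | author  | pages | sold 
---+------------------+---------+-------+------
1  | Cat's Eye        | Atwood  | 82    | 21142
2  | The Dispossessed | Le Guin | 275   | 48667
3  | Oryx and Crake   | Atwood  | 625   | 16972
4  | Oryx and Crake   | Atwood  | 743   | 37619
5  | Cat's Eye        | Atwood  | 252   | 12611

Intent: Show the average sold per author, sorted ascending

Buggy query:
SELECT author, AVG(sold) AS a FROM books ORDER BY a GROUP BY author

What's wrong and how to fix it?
Bug: ORDER BY appears before GROUP BY; SQL clause order requires GROUP BY first

Fix: Move ORDER BY to the end, after GROUP BY

Corrected query:
SELECT author, AVG(sold) AS a FROM books GROUP BY author ORDER BY a

Result:
author  | a    
--------+------
Atwood  | 22086
Le Guin | 48667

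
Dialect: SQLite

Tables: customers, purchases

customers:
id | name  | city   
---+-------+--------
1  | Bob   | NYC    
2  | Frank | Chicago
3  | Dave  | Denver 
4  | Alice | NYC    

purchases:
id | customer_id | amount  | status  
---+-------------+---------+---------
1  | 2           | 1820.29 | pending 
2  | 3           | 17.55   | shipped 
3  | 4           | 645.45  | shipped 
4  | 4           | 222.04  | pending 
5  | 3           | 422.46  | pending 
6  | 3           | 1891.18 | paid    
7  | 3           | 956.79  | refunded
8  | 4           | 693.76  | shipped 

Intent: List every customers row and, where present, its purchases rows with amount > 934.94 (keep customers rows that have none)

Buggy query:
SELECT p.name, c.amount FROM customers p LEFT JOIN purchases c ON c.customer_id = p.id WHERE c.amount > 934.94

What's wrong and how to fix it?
Bug: A WHERE condition on the right-hand table after LEFT JOIN drops unmatched parents

Fix: Put 'c.amount > 934.94' in the JOIN's ON clause instead of WHERE

Corrected query:
SELECT p.name, c.amount FROM customers p LEFT JOIN purchases c ON c.customer_id = p.id AND c.amount > 934.94

Result:
name  | amount 
------+--------
Bob   | NULL   
Frank | 1820.29
Dave  | 956.79 
Dave  | 1891.18
Alice | NULL   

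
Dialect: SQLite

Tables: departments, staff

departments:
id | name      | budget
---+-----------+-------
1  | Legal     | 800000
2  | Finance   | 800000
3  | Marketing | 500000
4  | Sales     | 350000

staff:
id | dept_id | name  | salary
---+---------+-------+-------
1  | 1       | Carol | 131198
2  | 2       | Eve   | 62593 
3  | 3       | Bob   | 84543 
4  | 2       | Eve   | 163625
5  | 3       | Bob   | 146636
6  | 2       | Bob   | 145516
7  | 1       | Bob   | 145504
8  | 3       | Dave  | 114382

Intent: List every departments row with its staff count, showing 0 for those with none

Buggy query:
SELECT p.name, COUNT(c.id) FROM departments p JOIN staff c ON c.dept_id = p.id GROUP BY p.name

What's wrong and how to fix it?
Bug: An inner join excludes parents with zero children

Fix: Use LEFT JOIN so parents without children still appear (COUNT(c.id) gives 0)

Corrected query:
SELECT p.name, COUNT(c.id) FROM departments p LEFT JOIN staff c ON c.dept_id = p.id GROUP BY p.name

Result:
name      | COUNT(c.id)
----------+------------
Finance   | 3          
Legal     | 2          
Marketing | 3          
Sales     | 0          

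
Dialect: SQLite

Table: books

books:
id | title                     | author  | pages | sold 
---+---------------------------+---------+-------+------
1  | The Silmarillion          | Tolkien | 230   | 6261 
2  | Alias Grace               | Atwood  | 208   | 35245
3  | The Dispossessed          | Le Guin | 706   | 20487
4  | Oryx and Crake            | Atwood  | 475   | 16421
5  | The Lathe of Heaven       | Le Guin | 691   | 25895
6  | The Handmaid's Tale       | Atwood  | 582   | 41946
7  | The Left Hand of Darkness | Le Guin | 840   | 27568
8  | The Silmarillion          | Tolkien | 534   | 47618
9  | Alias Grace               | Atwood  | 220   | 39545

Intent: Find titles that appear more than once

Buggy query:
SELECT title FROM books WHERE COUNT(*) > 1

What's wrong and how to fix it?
Bug: WHERE can't reference COUNT(*); aggregates are computed after WHERE

Fix: Group first, then use HAVING for the count condition

Corrected query:
SELECT title FROM books GROUP BY title HAVING COUNT(*) > 1

Result:
title           
----------------
Alias Grace     
The Silmarillion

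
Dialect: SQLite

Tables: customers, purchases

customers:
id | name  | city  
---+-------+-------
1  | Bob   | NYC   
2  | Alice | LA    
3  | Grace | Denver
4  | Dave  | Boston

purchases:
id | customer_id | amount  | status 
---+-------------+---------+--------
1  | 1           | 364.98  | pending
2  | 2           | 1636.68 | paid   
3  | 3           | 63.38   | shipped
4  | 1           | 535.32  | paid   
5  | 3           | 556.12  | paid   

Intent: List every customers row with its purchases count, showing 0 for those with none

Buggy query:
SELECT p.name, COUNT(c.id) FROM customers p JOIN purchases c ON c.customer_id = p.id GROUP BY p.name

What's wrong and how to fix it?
Bug: An inner join excludes parents with zero children

Fix: Use LEFT JOIN so parents without children still appear (COUNT(c.id) gives 0)

Corrected query:
SELECT p.name, COUNT(c.id) FROM customers p LEFT JOIN purchases c ON c.customer_id = p.id GROUP BY p.name

Result:
name  | COUNT(c.id)
------+------------
Alice | 1          
Bob   | 2          
Dave  | 0          
Grace | 2          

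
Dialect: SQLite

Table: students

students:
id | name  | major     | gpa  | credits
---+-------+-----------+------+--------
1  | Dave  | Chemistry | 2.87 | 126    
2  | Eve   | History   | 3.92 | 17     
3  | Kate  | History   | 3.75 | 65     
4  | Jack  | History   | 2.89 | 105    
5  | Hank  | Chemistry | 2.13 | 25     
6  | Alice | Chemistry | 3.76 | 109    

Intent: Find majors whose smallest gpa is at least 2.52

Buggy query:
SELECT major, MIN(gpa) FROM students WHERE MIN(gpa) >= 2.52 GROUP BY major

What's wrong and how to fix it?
Bug: Aggregates like MIN are computed per group after WHERE runs

Fix: Replace WHERE with HAVING after the GROUP BY

Corrected query:
SELECT major, MIN(gpa) FROM students GROUP BY major HAVING MIN(gpa) >= 2.52

Result:
major   | MIN(gpa)
--------+---------
History | 2.89    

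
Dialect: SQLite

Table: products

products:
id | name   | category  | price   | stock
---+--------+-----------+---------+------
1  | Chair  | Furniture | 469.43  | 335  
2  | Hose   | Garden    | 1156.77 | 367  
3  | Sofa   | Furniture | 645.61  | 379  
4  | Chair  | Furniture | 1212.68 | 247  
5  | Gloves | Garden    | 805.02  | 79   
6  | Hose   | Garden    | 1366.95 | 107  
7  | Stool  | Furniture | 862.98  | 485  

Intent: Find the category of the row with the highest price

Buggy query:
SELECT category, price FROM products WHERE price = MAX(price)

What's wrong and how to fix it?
Bug: MAX(price) is an aggregate and cannot be used directly in WHERE

Fix: Use a subquery: WHERE price = (SELECT MAX(price) FROM products)

Corrected query:
SELECT category, price FROM products WHERE price = (SELECT MAX(price) FROM products)

Result:
category | price  
---------+--------
Garden   | 1366.95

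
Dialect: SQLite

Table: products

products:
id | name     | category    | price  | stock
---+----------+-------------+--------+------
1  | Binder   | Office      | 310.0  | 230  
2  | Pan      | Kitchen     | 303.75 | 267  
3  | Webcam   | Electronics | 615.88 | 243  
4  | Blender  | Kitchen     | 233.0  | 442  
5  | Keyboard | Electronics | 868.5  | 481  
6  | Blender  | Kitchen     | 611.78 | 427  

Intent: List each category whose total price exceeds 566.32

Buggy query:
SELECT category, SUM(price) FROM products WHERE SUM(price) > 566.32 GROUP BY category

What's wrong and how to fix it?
Bug: SUM(price) is an aggregate, but WHERE filters rows before aggregation

Fix: Move the aggregate condition to a HAVING clause

Corrected query:
SELECT category, SUM(price) FROM products GROUP BY category HAVING SUM(price) > 566.32

Result:
category    | SUM(price)
------------+-----------
Electronics | 1484.38   
Kitchen     | 1148.53   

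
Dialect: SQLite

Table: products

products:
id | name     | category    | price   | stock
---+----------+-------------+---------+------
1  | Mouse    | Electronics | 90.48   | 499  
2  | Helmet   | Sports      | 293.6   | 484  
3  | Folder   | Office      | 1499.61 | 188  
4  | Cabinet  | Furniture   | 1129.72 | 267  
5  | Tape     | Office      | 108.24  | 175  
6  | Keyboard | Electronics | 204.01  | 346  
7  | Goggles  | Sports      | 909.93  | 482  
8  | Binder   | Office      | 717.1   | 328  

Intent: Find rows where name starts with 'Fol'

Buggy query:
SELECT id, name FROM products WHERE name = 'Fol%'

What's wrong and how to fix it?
Bug: '=' compares the literal string including the % character; pattern matching needs LIKE

Fix: Replace '=' with LIKE so 'Fol%' is treated as a pattern

Corrected query:
SELECT id, name FROM products WHERE name LIKE 'Fol%'

Result:
id | name  
---+-------
3  | Folder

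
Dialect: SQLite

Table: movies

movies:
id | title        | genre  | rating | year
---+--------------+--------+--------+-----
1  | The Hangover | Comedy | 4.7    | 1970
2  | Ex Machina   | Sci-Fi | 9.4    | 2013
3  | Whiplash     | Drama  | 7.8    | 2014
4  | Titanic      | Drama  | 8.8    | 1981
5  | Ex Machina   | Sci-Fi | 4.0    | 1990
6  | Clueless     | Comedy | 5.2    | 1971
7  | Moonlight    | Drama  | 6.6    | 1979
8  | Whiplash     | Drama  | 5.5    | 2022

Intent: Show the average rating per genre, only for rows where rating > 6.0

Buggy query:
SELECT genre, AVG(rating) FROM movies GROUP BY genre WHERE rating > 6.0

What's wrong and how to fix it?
Bug: WHERE cannot follow GROUP BY

Fix: Move the WHERE clause before GROUP BY

Corrected query:
SELECT genre, AVG(rating) FROM movies WHERE rating > 6.0 GROUP BY genre

Result:
genre  | AVG(rating)
-------+------------
Drama  | 7.733333   
Sci-Fi | 9.4        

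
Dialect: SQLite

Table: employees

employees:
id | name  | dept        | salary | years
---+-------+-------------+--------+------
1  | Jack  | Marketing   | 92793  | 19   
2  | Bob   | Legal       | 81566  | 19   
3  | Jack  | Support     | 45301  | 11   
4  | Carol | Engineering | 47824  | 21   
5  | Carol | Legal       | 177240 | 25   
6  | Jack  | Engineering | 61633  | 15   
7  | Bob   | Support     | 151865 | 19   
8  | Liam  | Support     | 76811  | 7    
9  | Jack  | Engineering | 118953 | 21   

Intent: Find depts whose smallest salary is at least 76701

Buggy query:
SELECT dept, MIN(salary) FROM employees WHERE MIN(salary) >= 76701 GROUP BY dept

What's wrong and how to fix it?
Bug: MIN() in WHERE is a misuse of aggregate

Fix: Replace WHERE with HAVING after the GROUP BY

Corrected query:
SELECT dept, MIN(salary) FROM employees GROUP BY dept HAVING MIN(salary) >= 76701

Result:
dept      | MIN(salary)
----------+------------
Legal     | 81566      
Marketing | 92793      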